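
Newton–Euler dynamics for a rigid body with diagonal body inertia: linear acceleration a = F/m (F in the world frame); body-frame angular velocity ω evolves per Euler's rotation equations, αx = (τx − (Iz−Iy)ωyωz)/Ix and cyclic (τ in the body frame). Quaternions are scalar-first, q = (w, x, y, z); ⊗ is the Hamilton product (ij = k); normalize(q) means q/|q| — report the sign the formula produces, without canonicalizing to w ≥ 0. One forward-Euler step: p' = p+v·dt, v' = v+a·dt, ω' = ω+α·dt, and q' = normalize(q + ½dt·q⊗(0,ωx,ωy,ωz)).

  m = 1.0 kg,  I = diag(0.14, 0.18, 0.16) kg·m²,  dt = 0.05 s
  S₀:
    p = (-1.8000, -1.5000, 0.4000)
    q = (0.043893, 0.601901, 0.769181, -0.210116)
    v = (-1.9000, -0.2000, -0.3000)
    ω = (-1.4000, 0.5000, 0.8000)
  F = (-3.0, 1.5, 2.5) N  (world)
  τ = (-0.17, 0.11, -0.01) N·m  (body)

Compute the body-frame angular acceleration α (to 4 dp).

gyro term ω×Iω = (-0.0080, 0.0224, -0.0280)
angular accel α = (-1.1571, 0.4867, 0.1125)

α = (-1.1571, 0.4867, 0.1125)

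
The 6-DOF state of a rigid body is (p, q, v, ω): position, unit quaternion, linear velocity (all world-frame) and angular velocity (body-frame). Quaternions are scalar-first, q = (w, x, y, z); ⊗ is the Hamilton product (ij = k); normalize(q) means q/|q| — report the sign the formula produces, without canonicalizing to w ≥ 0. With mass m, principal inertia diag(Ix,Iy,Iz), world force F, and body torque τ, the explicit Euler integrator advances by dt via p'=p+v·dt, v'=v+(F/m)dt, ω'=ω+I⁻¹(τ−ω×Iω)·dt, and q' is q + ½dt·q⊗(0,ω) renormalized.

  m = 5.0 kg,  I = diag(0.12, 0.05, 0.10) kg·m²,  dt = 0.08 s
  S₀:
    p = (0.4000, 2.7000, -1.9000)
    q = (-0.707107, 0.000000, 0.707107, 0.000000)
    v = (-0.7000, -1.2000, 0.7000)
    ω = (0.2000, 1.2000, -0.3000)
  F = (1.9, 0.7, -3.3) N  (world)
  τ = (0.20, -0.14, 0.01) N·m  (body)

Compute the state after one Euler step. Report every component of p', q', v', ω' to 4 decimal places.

p' = (0.3440, 2.6040, -1.8440)
q' = (-0.7401, -0.0141, 0.6723, 0.0028)
v' = (-0.6696, -1.1888, 0.6472)
ω' = (0.3453, 0.9779, -0.2786)

linear accel F/m = (0.3800, 0.1400, -0.6600)
p + v·dt = (0.3440, 2.6040, -1.8440)
new velocity v' = (-0.6696, -1.1888, 0.6472)
α = I⁻¹(τ − ω×Iω) = (1.8167, -2.7760, 0.2680)
new body rate ω' = (0.3453, 0.9779, -0.2786)
Hamilton product q⊗(0,ω) = (-0.8485284, -0.3535535, -0.8485284, 0.0707107)
q' = normalize(q + ½dt·q⊗(0,ω)) = (-0.7401, -0.0141, 0.6723, 0.0028)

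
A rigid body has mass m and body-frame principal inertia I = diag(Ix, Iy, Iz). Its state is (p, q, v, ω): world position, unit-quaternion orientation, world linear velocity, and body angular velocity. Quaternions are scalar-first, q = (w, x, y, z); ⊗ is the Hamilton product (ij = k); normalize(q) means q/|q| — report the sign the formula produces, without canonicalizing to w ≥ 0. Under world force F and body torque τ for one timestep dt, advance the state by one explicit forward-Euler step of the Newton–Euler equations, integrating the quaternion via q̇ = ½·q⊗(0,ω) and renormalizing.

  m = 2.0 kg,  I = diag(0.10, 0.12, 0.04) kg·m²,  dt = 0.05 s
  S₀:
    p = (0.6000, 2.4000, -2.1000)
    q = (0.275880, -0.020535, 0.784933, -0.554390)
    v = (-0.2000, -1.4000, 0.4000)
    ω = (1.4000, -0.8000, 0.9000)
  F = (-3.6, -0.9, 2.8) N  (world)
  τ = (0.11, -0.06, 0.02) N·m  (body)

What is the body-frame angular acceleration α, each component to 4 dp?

gyro term ω×Iω = (0.0576, 0.0756, -0.0224)
α = I⁻¹(τ − ω×Iω) = (0.5240, -1.1300, 1.0600)

α = (0.5240, -1.1300, 1.0600)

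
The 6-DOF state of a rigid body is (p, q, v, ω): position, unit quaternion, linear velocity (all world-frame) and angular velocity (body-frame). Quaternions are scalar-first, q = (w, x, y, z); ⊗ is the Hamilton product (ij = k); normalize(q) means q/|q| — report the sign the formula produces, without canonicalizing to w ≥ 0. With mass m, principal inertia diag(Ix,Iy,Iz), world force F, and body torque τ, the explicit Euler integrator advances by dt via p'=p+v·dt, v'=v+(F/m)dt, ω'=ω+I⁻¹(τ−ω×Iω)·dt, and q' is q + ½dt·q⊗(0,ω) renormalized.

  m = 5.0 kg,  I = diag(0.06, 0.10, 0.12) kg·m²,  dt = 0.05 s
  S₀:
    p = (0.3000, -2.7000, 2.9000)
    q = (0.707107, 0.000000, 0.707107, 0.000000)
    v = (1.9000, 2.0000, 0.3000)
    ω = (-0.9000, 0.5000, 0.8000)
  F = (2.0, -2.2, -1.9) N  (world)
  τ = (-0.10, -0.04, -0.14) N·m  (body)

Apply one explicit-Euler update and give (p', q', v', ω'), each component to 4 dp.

p' = (0.3950, -2.6000, 2.9150)
q' = (0.6979, -0.0018, 0.7156, 0.0300)
v' = (1.9200, 1.9780, 0.2810)
ω' = (-0.9900, 0.4584, 0.7492)

new position p' = (0.3950, -2.6000, 2.9150)
new velocity v' = (1.9200, 1.9780, 0.2810)
gyro term ω×Iω = (0.0080, 0.0432, -0.0180)
(τ − ω×Iω)/I = (-1.8000, -0.8320, -1.0167)
ω + α·dt = (-0.9900, 0.4584, 0.7492)
Hamilton product q⊗(0,ω) = (-0.3535535, -0.0707107, 0.3535535, 1.2020819)
updated quaternion q' = (0.6979, -0.0018, 0.7156, 0.0300)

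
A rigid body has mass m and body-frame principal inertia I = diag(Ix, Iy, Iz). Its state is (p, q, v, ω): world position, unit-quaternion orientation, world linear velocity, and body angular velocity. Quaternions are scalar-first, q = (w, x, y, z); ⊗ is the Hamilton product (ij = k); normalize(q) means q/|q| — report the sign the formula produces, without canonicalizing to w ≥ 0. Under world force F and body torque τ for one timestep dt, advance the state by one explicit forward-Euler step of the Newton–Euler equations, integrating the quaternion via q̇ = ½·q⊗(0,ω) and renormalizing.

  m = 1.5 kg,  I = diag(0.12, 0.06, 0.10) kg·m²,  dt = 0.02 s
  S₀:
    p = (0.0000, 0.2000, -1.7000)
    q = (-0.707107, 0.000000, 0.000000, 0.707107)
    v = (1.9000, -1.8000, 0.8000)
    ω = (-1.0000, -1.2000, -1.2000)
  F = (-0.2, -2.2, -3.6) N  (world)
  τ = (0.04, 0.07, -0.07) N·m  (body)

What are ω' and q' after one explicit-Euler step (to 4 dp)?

ω' = (-1.0029, -1.1847, -1.1996)
q' = (-0.6985, 0.0156, 0.0014, 0.7155)

precession coupling ω×(Iω) = (0.0576, 0.0240, -0.0720)
(τ − ω×Iω)/I = (-0.1467, 0.7667, 0.0200)
ω + α·dt = (-1.0029, -1.1847, -1.1996)
2q̇ = q⊗(0,ω) = (0.8485284, 1.5556354, 0.1414214, 0.8485284)
q + ½dt·q⊗(0,ω), renormalized = (-0.6985, 0.0156, 0.0014, 0.7155)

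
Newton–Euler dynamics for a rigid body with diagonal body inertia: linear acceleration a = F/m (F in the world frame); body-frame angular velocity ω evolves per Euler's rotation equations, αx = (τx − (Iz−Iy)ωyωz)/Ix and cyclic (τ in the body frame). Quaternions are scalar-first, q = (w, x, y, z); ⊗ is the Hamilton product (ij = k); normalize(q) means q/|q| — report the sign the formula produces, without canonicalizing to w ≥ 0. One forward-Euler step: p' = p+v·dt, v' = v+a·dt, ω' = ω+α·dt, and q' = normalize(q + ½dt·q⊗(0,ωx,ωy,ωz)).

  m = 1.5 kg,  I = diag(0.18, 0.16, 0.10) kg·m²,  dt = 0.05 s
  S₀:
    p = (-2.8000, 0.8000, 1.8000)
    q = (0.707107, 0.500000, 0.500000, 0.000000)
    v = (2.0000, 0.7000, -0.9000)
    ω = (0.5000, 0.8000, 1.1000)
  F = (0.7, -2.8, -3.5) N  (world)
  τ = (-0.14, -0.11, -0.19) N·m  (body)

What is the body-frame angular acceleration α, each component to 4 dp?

α = (-0.4844, -0.9625, -1.8200)

gyro term ω×Iω = (-0.0528, 0.0440, -0.0080)
(τ − ω×Iω)/I = (-0.4844, -0.9625, -1.8200)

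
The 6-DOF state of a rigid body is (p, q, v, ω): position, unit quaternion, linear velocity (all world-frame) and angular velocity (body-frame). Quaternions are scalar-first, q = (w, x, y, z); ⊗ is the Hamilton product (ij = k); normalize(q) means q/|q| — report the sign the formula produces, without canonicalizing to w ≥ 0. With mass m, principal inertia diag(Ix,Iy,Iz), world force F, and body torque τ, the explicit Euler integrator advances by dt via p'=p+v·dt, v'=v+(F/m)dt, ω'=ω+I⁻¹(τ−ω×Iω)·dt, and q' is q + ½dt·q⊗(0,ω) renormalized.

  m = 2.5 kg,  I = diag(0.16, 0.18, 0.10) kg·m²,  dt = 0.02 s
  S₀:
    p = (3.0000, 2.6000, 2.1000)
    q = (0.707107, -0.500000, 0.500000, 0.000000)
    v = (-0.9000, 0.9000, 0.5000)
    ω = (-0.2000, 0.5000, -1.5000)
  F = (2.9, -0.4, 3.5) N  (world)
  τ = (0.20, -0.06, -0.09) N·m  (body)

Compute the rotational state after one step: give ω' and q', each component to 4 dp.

ω' = (-0.1825, 0.4913, -1.5176)
q' = (0.7035, -0.5088, 0.4960, -0.0121)

(τ − ω×Iω)/I = (0.8750, -0.4333, -0.8800)
ω' = ω + α·dt = (-0.1825, 0.4913, -1.5176)
q⊗(0,ω) = (-0.3500000, -0.8914214, -0.3964465, -1.2106605)
q + ½dt·q⊗(0,ω), renormalized = (0.7035, -0.5088, 0.4960, -0.0121)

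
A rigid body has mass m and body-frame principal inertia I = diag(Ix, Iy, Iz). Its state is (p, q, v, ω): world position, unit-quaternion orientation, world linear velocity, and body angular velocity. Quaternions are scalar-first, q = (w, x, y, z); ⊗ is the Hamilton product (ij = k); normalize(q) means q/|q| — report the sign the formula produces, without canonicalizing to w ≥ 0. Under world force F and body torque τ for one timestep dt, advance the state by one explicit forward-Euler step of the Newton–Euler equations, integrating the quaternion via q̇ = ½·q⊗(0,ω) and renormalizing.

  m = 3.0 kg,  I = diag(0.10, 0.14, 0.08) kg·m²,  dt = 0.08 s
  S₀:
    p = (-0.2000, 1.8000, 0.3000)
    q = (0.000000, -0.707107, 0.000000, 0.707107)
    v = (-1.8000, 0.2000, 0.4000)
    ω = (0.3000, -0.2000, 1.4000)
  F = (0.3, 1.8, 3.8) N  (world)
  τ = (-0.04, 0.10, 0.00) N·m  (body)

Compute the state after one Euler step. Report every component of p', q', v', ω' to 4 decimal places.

p' = (-0.3440, 1.8160, 0.3320)
q' = (-0.0311, -0.7003, 0.0480, 0.7116)
v' = (-1.7920, 0.2480, 0.5013)
ω' = (0.2546, -0.1477, 1.4024)

(τ − ω×Iω)/I = (-0.5680, 0.6543, 0.0300)
new body rate ω' = (0.2546, -0.1477, 1.4024)
q⊗(0,ω) = (-0.7778177, 0.1414214, 1.2020819, 0.1414214)
updated quaternion q' = (-0.0311, -0.7003, 0.0480, 0.7116)
p' = p + v·dt = (-0.3440, 1.8160, 0.3320)
v + (F/m)dt = (-1.7920, 0.2480, 0.5013)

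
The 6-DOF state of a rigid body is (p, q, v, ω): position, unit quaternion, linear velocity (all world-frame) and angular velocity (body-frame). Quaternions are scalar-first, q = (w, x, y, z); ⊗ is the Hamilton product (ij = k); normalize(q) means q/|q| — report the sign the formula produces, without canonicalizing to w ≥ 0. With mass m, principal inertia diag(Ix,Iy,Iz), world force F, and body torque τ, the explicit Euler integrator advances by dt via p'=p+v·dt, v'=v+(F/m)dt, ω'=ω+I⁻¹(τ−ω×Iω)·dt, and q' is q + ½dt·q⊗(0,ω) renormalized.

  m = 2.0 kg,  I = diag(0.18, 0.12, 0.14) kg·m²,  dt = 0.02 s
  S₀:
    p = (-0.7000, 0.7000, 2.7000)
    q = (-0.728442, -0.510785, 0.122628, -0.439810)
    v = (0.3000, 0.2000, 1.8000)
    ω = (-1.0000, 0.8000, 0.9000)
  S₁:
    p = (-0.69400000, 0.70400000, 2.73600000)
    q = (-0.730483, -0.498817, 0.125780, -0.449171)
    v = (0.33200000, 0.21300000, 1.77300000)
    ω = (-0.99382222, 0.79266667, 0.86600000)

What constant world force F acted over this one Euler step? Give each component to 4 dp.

velocity change Δv = (0.03200000, 0.01300000, -0.02700000)
applied force F = (3.2000, 1.3000, -2.7000)

F = (3.2000, 1.3000, -2.7000)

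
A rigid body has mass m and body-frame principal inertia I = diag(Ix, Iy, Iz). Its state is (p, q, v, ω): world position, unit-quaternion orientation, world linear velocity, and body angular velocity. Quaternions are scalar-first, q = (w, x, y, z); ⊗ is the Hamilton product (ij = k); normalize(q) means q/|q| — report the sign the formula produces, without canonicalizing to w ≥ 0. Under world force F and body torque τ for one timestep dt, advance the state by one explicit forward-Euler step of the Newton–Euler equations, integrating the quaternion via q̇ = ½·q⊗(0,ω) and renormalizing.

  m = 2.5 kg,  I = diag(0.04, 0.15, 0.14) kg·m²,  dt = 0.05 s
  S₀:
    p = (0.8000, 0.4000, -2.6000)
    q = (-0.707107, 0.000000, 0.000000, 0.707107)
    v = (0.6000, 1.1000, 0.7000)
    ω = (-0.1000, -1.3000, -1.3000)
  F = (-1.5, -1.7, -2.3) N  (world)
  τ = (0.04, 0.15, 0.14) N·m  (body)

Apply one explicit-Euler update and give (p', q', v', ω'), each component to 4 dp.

p + v·dt = (0.8300, 0.4550, -2.5650)
new velocity v' = (0.5700, 1.0660, 0.6540)
ω×(Iω) gyroscopic = (-0.0169, -0.0130, 0.0143)
α = I⁻¹(τ − ω×Iω) = (1.4225, 1.0867, 0.8979)
ω + α·dt = (-0.0289, -1.2457, -1.2551)
Hamilton product q⊗(0,ω) = (0.9192391, 0.9899498, 0.8485284, 0.9192391)
q + ½dt·q⊗(0,ω), renormalized = (-0.6834, 0.0247, 0.0212, 0.7293)

p' = (0.8300, 0.4550, -2.5650)
q' = (-0.6834, 0.0247, 0.0212, 0.7293)
v' = (0.5700, 1.0660, 0.6540)
ω' = (-0.0289, -1.2457, -1.2551)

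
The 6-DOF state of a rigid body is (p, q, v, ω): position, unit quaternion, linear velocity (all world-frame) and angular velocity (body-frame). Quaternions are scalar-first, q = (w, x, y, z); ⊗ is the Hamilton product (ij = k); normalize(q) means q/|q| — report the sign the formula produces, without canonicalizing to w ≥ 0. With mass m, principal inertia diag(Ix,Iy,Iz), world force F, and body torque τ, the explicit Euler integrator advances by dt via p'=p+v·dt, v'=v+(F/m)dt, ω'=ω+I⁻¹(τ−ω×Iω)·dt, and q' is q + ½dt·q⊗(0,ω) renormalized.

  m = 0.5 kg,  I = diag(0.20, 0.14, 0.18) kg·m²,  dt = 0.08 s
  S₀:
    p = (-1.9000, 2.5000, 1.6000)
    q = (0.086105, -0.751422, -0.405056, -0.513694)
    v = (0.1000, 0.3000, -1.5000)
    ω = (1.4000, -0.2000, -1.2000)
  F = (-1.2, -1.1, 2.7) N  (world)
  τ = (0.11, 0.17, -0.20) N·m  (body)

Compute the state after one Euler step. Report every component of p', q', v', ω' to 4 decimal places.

p' = (-1.8920, 2.5240, 1.4800)
q' = (0.1000, -0.7293, -0.4693, -0.4878)
v' = (-0.0920, 0.1240, -1.0680)
ω' = (1.4402, -0.0837, -1.2964)

linear accel F/m = (-2.4000, -2.2000, 5.4000)
p' = p + v·dt = (-1.8920, 2.5240, 1.4800)
new velocity v' = (-0.0920, 0.1240, -1.0680)
precession coupling ω×(Iω) = (0.0096, -0.0336, 0.0168)
angular accel α = (0.5020, 1.4543, -1.2044)
ω' = ω + α·dt = (1.4402, -0.0837, -1.2964)
2q̇ = q⊗(0,ω) = (0.3545468, 0.5038754, -1.6380990, 0.6140368)
updated quaternion q' = (0.1000, -0.7293, -0.4693, -0.4878)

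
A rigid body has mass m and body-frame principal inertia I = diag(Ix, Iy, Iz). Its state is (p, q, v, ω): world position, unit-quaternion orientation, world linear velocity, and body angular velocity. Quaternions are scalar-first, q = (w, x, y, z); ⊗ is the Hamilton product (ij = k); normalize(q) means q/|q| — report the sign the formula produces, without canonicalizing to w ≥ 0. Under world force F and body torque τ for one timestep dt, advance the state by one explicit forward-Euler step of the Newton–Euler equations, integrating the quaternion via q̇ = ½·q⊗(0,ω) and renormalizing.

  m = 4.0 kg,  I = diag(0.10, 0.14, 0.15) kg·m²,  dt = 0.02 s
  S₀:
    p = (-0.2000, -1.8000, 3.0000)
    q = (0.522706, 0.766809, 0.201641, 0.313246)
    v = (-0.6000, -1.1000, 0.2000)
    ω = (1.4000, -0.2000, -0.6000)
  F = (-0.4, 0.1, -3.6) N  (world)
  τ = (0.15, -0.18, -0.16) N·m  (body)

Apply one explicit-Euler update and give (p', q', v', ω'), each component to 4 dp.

p' = (-0.2120, -1.8220, 3.0040)
q' = (0.5142, 0.7735, 0.2096, 0.3057)
v' = (-0.6020, -1.0995, 0.1820)
ω' = (1.4298, -0.2317, -0.6198)

(τ − ω×Iω)/I = (1.4880, -1.5857, -0.9920)
ω + α·dt = (1.4298, -0.2317, -0.6198)
q⊗(0,ω) = (-0.8452568, 0.6734530, 0.7940886, -0.7492828)
updated quaternion q' = (0.5142, 0.7735, 0.2096, 0.3057)
new position p' = (-0.2120, -1.8220, 3.0040)
v + (F/m)dt = (-0.6020, -1.0995, 0.1820)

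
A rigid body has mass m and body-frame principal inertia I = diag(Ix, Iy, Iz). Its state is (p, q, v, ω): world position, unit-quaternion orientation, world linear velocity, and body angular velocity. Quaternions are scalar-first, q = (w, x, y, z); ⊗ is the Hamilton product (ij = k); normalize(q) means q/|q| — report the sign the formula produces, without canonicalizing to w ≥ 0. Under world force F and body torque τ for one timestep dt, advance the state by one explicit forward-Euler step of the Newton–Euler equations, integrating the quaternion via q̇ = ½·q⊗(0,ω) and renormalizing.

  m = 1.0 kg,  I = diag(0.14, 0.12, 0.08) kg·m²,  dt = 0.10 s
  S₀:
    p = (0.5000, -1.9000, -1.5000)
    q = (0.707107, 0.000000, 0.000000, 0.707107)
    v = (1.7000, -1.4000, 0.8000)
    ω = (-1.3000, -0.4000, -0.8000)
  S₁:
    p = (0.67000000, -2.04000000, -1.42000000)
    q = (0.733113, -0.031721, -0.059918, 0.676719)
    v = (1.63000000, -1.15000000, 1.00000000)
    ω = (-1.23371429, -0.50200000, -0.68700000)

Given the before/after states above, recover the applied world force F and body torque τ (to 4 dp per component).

F = (-0.7000, 2.5000, 2.0000)
τ = (0.0800, -0.0600, 0.0800)

velocity change Δv = (-0.07000000, 0.25000000, 0.20000000)
F = m·Δv/dt = (-0.7000, 2.5000, 2.0000)
ω₁ − ω₀ = (0.06628571, -0.10200000, 0.11300000)
τ = I·(Δω/dt) + ω₀×(Iω₀) = (0.0800, -0.0600, 0.0800)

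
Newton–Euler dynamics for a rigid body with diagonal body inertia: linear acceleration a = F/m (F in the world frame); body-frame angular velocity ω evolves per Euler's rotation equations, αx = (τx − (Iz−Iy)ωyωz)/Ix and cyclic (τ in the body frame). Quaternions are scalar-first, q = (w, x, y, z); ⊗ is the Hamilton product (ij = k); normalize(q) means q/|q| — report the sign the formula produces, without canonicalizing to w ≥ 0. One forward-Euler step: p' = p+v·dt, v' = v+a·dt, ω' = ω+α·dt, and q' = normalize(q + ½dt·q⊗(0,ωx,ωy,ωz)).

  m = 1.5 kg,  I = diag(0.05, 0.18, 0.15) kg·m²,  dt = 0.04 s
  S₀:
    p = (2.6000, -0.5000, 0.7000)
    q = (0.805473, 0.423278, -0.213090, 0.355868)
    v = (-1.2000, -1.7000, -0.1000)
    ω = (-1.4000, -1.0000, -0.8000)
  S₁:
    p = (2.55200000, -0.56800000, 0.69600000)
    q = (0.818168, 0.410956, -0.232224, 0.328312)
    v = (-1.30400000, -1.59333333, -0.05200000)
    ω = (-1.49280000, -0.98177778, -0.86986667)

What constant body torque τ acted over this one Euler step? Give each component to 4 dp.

ω₁ − ω₀ = (-0.09280000, 0.01822222, -0.06986667)
gyro term ω₀×Iω₀ = (-0.0240, -0.1120, 0.1820)
τ = I·(Δω/dt) + ω₀×(Iω₀) = (-0.1400, -0.0300, -0.0800)

τ = (-0.1400, -0.0300, -0.0800)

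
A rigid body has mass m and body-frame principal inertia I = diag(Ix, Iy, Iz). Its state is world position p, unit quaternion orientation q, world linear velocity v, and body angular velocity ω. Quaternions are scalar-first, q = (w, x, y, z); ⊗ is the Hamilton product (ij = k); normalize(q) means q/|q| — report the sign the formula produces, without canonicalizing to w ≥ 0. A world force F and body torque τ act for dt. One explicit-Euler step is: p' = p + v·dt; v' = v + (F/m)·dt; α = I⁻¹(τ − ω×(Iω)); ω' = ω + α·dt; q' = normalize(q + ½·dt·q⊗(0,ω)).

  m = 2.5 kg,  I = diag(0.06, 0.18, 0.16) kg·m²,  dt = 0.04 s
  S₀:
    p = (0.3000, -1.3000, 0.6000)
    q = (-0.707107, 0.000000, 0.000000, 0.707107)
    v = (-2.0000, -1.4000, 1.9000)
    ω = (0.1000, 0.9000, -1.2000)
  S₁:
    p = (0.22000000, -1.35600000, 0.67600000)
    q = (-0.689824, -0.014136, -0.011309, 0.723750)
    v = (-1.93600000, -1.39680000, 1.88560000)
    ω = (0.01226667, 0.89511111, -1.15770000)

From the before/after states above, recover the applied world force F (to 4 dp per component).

F = (4.0000, 0.2000, -0.9000)

velocity change Δv = (0.06400000, 0.00320000, -0.01440000)
applied force F = (4.0000, 0.2000, -0.9000)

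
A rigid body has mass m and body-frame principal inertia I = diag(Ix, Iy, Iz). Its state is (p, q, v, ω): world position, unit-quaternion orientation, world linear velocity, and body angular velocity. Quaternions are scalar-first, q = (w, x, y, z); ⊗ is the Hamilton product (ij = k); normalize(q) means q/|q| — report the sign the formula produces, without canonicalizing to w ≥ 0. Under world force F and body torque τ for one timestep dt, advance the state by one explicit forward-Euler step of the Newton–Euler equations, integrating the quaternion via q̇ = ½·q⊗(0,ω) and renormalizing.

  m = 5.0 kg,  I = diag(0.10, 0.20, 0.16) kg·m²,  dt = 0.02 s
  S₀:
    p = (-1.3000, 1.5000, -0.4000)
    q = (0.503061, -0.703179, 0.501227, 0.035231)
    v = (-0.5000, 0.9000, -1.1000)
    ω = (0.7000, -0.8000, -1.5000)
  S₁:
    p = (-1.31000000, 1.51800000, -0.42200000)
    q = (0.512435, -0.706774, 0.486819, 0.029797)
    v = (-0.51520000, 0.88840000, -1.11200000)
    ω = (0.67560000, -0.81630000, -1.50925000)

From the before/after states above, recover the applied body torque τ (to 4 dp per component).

ω₁ − ω₀ = (-0.02440000, -0.01630000, -0.00925000)
ω₀×(Iω₀) = (-0.0480, 0.0630, -0.0560)
τ = I·(Δω/dt) + ω₀×(Iω₀) = (-0.1700, -0.1000, -0.1300)

τ = (-0.1700, -0.1000, -0.1300)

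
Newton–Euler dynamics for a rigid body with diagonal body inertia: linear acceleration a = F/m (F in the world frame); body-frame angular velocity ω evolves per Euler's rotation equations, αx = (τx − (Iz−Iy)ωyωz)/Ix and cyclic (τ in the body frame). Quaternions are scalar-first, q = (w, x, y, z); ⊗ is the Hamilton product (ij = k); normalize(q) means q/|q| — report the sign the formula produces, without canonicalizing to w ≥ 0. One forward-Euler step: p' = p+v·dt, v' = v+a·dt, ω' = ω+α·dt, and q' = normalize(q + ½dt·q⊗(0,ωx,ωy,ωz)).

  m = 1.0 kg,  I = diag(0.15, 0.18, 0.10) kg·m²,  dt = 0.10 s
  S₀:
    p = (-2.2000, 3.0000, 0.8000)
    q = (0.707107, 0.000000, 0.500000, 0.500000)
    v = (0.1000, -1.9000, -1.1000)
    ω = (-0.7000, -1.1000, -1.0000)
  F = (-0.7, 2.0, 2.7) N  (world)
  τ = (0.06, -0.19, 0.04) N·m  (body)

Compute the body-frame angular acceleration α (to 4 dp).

α = (0.9867, -1.2500, 0.1690)

gyro term ω×Iω = (-0.0880, 0.0350, 0.0231)
α = I⁻¹(τ − ω×Iω) = (0.9867, -1.2500, 0.1690)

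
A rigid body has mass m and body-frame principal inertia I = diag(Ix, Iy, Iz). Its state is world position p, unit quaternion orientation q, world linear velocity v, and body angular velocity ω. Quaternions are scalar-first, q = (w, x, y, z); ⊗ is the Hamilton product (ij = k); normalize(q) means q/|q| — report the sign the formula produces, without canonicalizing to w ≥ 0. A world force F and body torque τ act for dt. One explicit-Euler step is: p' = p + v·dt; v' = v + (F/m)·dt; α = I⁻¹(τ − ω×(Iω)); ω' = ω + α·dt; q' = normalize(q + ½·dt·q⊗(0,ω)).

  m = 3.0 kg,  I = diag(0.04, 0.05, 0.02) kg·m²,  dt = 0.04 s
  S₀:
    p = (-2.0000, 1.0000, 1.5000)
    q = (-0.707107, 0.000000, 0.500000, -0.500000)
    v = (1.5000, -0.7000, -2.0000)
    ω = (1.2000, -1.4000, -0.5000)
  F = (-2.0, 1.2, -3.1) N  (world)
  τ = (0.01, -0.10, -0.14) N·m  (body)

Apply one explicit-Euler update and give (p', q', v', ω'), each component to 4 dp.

p' = (-1.9400, 0.9720, 1.4200)
q' = (-0.6976, -0.0359, 0.5074, -0.5046)
v' = (1.4733, -0.6840, -2.0413)
ω' = (1.2310, -1.4704, -0.7464)

a = (-0.6667, 0.4000, -1.0333)
new position p' = (-1.9400, 0.9720, 1.4200)
new velocity v' = (1.4733, -0.6840, -2.0413)
precession coupling ω×(Iω) = (-0.0210, -0.0120, -0.0168)
angular accel α = (0.7750, -1.7600, -6.1600)
new body rate ω' = (1.2310, -1.4704, -0.7464)
Hamilton product q⊗(0,ω) = (0.4500000, -1.7985284, 0.3899498, -0.2464465)
q + ½dt·q⊗(0,ω), renormalized = (-0.6976, -0.0359, 0.5074, -0.5046)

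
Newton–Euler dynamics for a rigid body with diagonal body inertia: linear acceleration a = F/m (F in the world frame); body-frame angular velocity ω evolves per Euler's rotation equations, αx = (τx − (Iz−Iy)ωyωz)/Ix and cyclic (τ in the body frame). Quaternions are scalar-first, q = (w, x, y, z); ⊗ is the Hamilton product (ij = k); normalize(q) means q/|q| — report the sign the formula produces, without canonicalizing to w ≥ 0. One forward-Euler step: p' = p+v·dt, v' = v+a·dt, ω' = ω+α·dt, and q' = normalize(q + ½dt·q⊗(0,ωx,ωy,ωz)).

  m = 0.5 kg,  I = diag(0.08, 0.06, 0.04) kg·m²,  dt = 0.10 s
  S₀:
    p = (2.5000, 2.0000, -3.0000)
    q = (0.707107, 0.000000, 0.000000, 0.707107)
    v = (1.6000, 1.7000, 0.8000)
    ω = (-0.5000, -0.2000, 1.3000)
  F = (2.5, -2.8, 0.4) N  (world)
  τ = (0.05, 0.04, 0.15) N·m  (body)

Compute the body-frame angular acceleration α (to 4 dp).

α = (0.5600, 1.1000, 3.8000)

gyro term ω×Iω = (0.0052, -0.0260, -0.0020)
α = I⁻¹(τ − ω×Iω) = (0.5600, 1.1000, 3.8000)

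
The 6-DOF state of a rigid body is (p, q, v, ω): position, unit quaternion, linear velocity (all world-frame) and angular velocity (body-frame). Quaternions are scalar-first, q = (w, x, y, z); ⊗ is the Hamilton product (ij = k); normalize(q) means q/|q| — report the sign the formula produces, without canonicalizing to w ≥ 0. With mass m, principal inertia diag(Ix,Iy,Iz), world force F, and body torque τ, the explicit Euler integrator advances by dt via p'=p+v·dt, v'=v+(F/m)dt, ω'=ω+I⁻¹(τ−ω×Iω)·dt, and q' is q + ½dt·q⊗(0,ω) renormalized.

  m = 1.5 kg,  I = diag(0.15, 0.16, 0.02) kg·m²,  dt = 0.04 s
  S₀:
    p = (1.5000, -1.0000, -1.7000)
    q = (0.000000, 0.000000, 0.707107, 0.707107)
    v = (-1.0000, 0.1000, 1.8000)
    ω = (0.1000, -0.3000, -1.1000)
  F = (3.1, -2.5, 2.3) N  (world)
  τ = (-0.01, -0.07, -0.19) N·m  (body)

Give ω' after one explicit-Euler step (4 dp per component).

precession coupling ω×(Iω) = (-0.0462, -0.0143, -0.0003)
α = I⁻¹(τ − ω×Iω) = (0.2413, -0.3481, -9.4850)
ω' = ω + α·dt = (0.1097, -0.3139, -1.4794)

ω' = (0.1097, -0.3139, -1.4794)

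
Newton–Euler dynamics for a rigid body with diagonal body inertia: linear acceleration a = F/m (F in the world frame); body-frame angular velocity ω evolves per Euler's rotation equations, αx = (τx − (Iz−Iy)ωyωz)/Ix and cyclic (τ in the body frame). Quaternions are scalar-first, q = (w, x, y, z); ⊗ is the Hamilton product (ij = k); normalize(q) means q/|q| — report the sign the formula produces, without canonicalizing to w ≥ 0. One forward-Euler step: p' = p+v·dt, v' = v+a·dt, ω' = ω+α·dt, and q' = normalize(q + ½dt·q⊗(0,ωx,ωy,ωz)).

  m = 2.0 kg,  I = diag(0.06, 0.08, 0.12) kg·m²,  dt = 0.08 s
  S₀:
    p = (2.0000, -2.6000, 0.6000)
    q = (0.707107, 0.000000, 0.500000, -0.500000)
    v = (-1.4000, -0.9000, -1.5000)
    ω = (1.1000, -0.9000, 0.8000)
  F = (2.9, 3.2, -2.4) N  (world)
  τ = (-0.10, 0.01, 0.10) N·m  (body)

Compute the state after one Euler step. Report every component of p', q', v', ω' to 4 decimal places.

new position p' = (1.8880, -2.6720, 0.4800)
v + (F/m)dt = (-1.2840, -0.7720, -1.5960)
α = I⁻¹(τ − ω×Iω) = (-1.1867, 0.7850, 0.9983)
new body rate ω' = (1.0051, -0.8372, 0.8799)
Hamilton product q⊗(0,ω) = (0.8500000, 0.7278177, -1.1863963, 0.0156856)
q + ½dt·q⊗(0,ω), renormalized = (0.7395, 0.0291, 0.4516, -0.4983)

p' = (1.8880, -2.6720, 0.4800)
q' = (0.7395, 0.0291, 0.4516, -0.4983)
v' = (-1.2840, -0.7720, -1.5960)
ω' = (1.0051, -0.8372, 0.8799)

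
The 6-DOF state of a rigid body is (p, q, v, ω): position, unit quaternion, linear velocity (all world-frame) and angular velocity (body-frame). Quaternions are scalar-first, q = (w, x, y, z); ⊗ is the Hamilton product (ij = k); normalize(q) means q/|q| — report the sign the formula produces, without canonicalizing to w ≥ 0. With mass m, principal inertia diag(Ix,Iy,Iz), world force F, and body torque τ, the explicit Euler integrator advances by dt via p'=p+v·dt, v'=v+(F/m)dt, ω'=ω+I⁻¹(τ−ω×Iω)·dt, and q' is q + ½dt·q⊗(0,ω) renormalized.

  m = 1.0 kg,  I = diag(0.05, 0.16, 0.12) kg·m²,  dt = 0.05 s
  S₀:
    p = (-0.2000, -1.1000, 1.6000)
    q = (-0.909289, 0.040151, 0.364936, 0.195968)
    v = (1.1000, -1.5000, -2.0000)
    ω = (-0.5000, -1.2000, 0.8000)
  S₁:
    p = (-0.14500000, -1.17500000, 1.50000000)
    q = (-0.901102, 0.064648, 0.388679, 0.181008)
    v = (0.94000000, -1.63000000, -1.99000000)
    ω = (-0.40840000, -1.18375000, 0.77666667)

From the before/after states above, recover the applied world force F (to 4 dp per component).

v₁ − v₀ = (-0.16000000, -0.13000000, 0.01000000)
applied force F = (-3.2000, -2.6000, 0.2000)

F = (-3.2000, -2.6000, 0.2000)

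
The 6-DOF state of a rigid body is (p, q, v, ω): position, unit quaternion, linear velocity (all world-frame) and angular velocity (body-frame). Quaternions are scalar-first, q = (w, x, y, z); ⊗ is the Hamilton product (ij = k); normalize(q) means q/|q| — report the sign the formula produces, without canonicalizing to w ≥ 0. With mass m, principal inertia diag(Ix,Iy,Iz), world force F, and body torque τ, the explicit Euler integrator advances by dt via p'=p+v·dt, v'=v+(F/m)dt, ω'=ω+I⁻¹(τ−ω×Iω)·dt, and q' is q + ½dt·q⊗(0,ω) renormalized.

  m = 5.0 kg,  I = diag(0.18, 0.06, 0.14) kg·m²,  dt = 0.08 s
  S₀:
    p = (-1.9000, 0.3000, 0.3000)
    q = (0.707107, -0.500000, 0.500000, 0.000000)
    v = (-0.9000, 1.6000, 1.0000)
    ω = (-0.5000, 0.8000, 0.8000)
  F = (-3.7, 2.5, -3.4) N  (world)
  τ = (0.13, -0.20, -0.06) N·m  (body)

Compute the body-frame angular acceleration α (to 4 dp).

precession coupling ω×(Iω) = (0.0512, -0.0160, 0.0480)
α = I⁻¹(τ − ω×Iω) = (0.4378, -3.0667, -0.7714)

α = (0.4378, -3.0667, -0.7714)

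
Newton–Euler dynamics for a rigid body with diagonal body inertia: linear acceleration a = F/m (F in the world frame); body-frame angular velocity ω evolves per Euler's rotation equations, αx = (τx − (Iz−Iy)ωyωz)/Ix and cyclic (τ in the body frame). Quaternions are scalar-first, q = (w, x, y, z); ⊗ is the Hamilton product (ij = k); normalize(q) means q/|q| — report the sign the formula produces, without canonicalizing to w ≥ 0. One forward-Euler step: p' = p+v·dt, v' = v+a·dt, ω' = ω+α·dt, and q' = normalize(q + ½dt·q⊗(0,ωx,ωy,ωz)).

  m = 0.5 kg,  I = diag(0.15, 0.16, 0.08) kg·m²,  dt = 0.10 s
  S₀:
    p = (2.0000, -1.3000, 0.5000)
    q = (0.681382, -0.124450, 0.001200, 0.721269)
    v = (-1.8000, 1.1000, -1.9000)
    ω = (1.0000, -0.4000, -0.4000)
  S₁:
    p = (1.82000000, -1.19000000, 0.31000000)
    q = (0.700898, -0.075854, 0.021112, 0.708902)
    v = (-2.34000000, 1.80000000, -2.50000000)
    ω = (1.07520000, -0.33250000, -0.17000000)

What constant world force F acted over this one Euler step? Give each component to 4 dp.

v₁ − v₀ = (-0.54000000, 0.70000000, -0.60000000)
F = m·Δv/dt = (-2.7000, 3.5000, -3.0000)

F = (-2.7000, 3.5000, -3.0000)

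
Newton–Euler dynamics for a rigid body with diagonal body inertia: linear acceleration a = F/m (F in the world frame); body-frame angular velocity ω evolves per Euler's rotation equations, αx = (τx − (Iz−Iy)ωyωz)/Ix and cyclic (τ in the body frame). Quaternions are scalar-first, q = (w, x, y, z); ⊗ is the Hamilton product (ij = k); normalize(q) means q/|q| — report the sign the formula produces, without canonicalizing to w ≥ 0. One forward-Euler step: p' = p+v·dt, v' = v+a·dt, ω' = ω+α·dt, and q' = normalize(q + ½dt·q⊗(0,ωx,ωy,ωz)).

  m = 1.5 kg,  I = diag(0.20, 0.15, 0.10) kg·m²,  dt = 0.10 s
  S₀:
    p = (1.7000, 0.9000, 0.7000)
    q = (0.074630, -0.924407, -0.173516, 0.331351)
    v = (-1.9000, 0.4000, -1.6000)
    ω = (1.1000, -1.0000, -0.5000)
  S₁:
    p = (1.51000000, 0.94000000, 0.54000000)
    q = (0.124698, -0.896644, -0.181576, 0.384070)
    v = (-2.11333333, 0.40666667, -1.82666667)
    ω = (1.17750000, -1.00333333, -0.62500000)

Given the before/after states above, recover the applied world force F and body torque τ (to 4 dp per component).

F = (-3.2000, 0.1000, -3.4000)
τ = (0.1300, -0.0600, -0.0700)

v₁ − v₀ = (-0.21333333, 0.00666667, -0.22666667)
F = m·Δv/dt = (-3.2000, 0.1000, -3.4000)
Δω = ω₁−ω₀ = (0.07750000, -0.00333333, -0.12500000)
gyro term ω₀×Iω₀ = (-0.0250, -0.0550, 0.0550)
τ = I·(Δω/dt) + ω₀×(Iω₀) = (0.1300, -0.0600, -0.0700)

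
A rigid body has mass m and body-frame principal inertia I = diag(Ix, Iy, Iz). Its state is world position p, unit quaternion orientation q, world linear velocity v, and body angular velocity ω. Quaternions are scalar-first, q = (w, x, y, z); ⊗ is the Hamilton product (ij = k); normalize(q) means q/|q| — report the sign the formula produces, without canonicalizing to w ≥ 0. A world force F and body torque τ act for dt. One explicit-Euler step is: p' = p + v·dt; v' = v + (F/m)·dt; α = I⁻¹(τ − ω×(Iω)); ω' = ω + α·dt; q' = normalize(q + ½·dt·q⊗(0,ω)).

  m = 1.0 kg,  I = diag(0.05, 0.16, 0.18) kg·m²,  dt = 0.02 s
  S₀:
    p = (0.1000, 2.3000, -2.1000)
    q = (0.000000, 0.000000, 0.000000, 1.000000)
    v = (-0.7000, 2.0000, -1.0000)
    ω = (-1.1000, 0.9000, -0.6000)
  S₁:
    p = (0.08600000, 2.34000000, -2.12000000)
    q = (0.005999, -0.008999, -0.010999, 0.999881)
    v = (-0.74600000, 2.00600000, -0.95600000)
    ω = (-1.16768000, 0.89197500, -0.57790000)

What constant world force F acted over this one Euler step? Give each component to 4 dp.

velocity change Δv = (-0.04600000, 0.00600000, 0.04400000)
F = m·Δv/dt = (-2.3000, 0.3000, 2.2000)

F = (-2.3000, 0.3000, 2.2000)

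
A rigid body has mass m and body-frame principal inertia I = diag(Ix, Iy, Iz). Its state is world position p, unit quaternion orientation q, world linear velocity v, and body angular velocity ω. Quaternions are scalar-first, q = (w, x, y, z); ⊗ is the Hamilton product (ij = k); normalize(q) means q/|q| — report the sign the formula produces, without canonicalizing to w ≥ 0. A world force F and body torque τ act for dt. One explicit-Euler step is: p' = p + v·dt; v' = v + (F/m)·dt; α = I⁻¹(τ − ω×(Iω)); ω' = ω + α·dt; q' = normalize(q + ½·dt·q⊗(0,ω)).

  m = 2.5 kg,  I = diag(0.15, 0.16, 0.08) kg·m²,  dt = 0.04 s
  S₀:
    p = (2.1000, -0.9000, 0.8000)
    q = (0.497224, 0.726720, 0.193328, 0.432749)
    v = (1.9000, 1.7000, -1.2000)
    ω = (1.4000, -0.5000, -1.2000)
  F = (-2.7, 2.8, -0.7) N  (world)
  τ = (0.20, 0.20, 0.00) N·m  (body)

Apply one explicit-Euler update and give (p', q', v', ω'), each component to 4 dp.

angular accel α = (1.6533, 1.9850, 0.0875)
ω + α·dt = (1.4661, -0.4206, -1.1965)
q⊗(0,ω) = (-0.4014452, 0.6804945, 1.2293006, -1.2306880)
q' = normalize(q + ½dt·q⊗(0,ω)) = (0.4888, 0.7398, 0.2178, 0.4078)
p' = p + v·dt = (2.1760, -0.8320, 0.7520)
new velocity v' = (1.8568, 1.7448, -1.2112)

p' = (2.1760, -0.8320, 0.7520)
q' = (0.4888, 0.7398, 0.2178, 0.4078)
v' = (1.8568, 1.7448, -1.2112)
ω' = (1.4661, -0.4206, -1.1965)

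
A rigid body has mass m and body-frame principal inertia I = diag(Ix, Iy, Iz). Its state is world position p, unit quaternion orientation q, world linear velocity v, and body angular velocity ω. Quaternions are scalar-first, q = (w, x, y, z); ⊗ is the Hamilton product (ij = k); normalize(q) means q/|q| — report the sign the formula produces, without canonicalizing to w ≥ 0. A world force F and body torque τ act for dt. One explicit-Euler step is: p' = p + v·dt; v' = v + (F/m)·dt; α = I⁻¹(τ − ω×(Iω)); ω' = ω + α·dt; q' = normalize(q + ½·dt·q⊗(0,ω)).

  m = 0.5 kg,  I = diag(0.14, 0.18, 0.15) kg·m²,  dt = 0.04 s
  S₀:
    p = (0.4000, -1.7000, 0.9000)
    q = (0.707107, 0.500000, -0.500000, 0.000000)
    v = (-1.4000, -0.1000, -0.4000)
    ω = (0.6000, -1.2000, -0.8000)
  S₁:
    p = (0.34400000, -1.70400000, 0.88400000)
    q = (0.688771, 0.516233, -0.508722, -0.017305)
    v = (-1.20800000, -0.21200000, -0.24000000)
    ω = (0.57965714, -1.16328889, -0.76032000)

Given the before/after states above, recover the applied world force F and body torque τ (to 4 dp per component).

F = (2.4000, -1.4000, 2.0000)
τ = (-0.1000, 0.1700, 0.1200)

Δv = v₁−v₀ = (0.19200000, -0.11200000, 0.16000000)
m·(v₁−v₀)/dt = (2.4000, -1.4000, 2.0000)
ω₁ − ω₀ = (-0.02034286, 0.03671111, 0.03968000)
τ = I·(Δω/dt) + ω₀×(Iω₀) = (-0.1000, 0.1700, 0.1200)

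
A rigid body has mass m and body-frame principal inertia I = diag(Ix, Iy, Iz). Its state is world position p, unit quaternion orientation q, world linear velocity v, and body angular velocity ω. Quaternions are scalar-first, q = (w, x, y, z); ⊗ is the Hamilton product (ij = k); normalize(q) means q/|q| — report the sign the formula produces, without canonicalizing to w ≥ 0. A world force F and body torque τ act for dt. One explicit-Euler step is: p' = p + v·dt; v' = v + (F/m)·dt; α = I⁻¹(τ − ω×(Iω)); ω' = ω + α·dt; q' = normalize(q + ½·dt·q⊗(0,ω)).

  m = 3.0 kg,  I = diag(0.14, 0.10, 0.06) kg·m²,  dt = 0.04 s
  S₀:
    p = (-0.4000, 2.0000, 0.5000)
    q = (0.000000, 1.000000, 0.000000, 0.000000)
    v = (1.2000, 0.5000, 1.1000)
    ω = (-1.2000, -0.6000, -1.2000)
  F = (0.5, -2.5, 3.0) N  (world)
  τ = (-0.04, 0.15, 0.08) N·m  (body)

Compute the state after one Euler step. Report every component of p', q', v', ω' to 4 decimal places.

p' = (-0.3520, 2.0200, 0.5440)
q' = (0.0240, 0.9994, 0.0240, -0.0120)
v' = (1.2067, 0.4667, 1.1400)
ω' = (-1.2032, -0.5861, -1.1275)

angular accel α = (-0.0800, 0.3480, 1.8133)
new body rate ω' = (-1.2032, -0.5861, -1.1275)
Hamilton product q⊗(0,ω) = (1.2000000, 0.0000000, 1.2000000, -0.6000000)
q + ½dt·q⊗(0,ω), renormalized = (0.0240, 0.9994, 0.0240, -0.0120)
linear accel F/m = (0.1667, -0.8333, 1.0000)
p' = p + v·dt = (-0.3520, 2.0200, 0.5440)
v' = v + a·dt = (1.2067, 0.4667, 1.1400)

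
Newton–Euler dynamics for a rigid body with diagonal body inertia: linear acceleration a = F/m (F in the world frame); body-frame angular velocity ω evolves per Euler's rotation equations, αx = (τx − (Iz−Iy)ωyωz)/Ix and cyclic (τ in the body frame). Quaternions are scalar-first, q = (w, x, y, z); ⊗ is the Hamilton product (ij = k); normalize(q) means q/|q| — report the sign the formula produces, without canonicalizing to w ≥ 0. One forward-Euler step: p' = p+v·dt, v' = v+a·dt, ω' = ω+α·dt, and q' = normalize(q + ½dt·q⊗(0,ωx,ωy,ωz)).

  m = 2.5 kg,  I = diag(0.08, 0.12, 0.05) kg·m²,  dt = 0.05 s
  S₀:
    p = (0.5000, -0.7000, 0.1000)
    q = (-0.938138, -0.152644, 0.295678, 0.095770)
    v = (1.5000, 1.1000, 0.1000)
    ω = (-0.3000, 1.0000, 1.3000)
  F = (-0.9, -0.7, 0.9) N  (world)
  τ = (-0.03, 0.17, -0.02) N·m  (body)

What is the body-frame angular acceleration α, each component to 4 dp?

α = (0.7625, 1.5142, -0.1600)

ω×(Iω) gyroscopic = (-0.0910, -0.0117, -0.0120)
α = I⁻¹(τ − ω×Iω) = (0.7625, 1.5142, -0.1600)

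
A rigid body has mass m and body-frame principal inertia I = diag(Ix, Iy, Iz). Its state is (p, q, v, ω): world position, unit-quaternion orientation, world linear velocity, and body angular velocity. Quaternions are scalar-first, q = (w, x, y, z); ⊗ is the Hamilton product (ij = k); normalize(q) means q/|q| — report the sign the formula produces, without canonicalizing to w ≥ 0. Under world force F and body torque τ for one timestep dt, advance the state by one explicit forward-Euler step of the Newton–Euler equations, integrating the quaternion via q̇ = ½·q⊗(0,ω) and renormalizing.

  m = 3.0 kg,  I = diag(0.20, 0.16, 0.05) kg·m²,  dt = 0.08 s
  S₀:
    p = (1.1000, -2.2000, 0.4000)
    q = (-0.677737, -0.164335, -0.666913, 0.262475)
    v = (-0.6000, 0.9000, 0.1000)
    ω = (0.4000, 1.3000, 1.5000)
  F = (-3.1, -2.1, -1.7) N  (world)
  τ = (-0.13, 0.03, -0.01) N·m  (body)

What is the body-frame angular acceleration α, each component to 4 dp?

ω×(Iω) gyroscopic = (-0.2145, 0.0900, -0.0208)
angular accel α = (0.4225, -0.3750, 0.2160)

α = (0.4225, -0.3750, 0.2160)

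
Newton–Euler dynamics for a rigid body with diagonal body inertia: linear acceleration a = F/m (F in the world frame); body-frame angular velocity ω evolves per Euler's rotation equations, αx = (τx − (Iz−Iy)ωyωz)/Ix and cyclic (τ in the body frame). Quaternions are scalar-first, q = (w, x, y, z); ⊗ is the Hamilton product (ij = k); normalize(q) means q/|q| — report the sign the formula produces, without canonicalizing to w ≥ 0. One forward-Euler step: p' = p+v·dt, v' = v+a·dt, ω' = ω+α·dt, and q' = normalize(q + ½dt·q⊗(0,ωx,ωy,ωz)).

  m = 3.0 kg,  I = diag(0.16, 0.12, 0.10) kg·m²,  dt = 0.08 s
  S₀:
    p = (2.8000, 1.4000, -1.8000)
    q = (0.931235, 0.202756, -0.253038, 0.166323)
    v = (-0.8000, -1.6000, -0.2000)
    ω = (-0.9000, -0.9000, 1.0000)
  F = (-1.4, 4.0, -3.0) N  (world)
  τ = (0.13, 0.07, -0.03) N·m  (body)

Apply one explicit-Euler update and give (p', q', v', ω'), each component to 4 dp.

p' = (2.7360, 1.2720, -1.8160)
q' = (0.9208, 0.1648, -0.3000, 0.1868)
v' = (-0.8373, -1.4933, -0.2800)
ω' = (-0.8440, -0.8173, 1.0019)

a = (-0.4667, 1.3333, -1.0000)
new position p' = (2.7360, 1.2720, -1.8160)
v + (F/m)dt = (-0.8373, -1.4933, -0.2800)
α = I⁻¹(τ − ω×Iω) = (0.7000, 1.0333, 0.0240)
new body rate ω' = (-0.8440, -0.8173, 1.0019)
Hamilton product q⊗(0,ω) = (-0.2115768, -0.9414588, -1.1905582, 0.5210204)
updated quaternion q' = (0.9208, 0.1648, -0.3000, 0.1868)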